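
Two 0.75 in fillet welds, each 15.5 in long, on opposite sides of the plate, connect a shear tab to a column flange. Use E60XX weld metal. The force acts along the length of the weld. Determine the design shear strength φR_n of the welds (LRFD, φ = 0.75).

φR_n ≈ 444 kip

E60XX → F_EXX = 60 ksi.
Effective throat t_e = 0.707 × 0.75 = 0.5302 in.
Total length L = 31 in; A_we = 0.5302 × 31 = 16.44 in².
F_nw = 0.6 F_EXX = 0.6 × 60 = 36 ksi.
φR_n = 0.75 × 36 × 16.44 = 443.8 kip.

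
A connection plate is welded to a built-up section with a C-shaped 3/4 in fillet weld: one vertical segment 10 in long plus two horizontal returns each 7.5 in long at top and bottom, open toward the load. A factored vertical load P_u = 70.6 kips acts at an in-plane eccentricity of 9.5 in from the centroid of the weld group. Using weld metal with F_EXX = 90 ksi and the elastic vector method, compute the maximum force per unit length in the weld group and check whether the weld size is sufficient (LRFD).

Total weld length L_w = 25 in. Treat welds as unit-width lines.
Centroid: x̄ = 2×7.5×3.75 / 25 = 2.25 in from the vertical weld.
Polar moment about centroid: J = I_x + I_y = [10³/12 + 2×7.5×5²] + [10×2.25² + 2(7.5³/12 + 7.5×1.5²)] = 613 in³.
Direct shear f_v = P/L_w = 70.6 / 25 = 2.824 kip/in (vertical).
Torsion M = P·e = 70.6 × 9.5 = 670.7 kip·in.
Critical point at (x, y) = (5.25, 5) from centroid. f_tx = M·y/J = 5.47 kip/in; f_ty = M·x/J = 5.744 kip/in.
Resultant f_max = √[f_tx² + (f_v + f_ty)²] = √[5.47² + (2.824 + 5.744)²] = 10.17 kip/in.
Capacity per unit length: φr_n = 0.75 × 0.6 × 90 × (0.707 × 0.75) = 21.48 kip/in.
10.17 ≤ 21.48 → adequate.

f_max ≈ 10.2 kip/in; adequate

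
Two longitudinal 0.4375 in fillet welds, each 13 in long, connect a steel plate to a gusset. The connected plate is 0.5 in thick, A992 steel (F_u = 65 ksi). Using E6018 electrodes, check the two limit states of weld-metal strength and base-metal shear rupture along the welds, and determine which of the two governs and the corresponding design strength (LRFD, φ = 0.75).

φR_n ≈ 217 kip (weld metal governs)

E60XX → F_EXX = 60 ksi.
t_e = 0.707 × 0.4375 = 0.3093 in; L = 26 in.
Weld metal: φR_n = 0.75 × 0.6 × 60 × 0.3093 × 26 = 217.1 kip.
Base metal (shear rupture): φR_n = 0.75 × 0.6 × 65 × 0.5 × 26 = 380.2 kip.
Governing: weld metal.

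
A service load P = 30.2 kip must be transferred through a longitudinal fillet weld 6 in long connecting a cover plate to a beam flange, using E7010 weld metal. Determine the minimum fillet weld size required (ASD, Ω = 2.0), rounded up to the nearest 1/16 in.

w = 3/8 in

E70XX → F_EXX = 70 ksi.
Total weld length L = 6 in.
Required throat t_e = P × Ω / (0.6 F_EXX × L) = 30.2 × 2.0 / (0.6 × 70 × 6) = 0.2397 in.
Required leg w = t_e / 0.707 = 0.339 in → use 3/8 in.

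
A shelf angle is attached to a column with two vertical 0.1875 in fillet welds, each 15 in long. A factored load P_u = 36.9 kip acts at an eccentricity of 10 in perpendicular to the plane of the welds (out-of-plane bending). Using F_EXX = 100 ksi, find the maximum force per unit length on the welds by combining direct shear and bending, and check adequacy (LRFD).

f_max ≈ 5.07 kip/in; adequate

L_w = 2 × 15 = 30 in; section modulus (unit throat) S = 2 × L²/6 = 75 in².
Direct shear f_v = P/L_w = 36.9/30 = 1.23 kip/in.
Moment M = P × e = 36.9 × 10 = 369 kip·in; bending f_b = M/S = 4.92 kip/in.
f_max = √(f_v² + f_b²) = √(1.23² + 4.92²) = 5.071 kip/in.
φr_n = 0.75 × 0.6 × 100 × (0.707 × 0.1875) = 5.965 kip/in → adequate.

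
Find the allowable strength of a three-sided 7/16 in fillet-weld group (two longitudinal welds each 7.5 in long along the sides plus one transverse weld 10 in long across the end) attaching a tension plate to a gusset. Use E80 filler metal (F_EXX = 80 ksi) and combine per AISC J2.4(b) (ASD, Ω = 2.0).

R_n/Ω ≈ 206 kips

t_e = 0.707 × 0.4375 = 0.3093 in.
R_nwl = 0.6 × 80 × 0.3093 × 15 = 222.7 kips (longitudinal, 2 welds).
R_nwt = 0.6 × 80 × 0.3093 × 10 = 148.5 kips (transverse, base value).
(i) R_nwl + R_nwt = 371.2 kips; (ii) 0.85 R_nwl + 1.5 R_nwt = 412 kips.
R_n = max = 412 kips [governs: (ii)]; R_n/Ω = 206 kips.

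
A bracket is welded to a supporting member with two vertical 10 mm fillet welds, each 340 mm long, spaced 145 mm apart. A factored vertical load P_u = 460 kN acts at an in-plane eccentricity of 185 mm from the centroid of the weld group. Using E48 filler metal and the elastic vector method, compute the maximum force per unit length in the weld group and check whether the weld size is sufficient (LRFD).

f_max ≈ 1920 N/mm; NOT adequate

E48XX → F_EXX = 480 MPa.
Total weld length L_w = 680 mm. Treat welds as unit-width lines.
Polar moment about centroid: J = 2[d³/12 + d(b/2)²] = 2[340³/12 + 340×72.5²] = 10120000 mm³.
Direct shear f_v = P/L_w = 460×10³ / 680 = 676.5 N/mm (vertical).
Torsion M = P·e = 460×10³ × 185 = 85100000 N·mm.
Critical point at (x, y) = (72.5, 170) from centroid. f_tx = M·y/J = 1429 N/mm; f_ty = M·x/J = 609.4 N/mm.
Resultant f_max = √[f_tx² + (f_v + f_ty)²] = √[1429² + (676.5 + 609.4)²] = 1922 N/mm.
Capacity per unit length: φr_n = 0.75 × 0.6 × 480 × (0.707 × 10) = 1527 N/mm.
1922 > 1527 → NOT adequate.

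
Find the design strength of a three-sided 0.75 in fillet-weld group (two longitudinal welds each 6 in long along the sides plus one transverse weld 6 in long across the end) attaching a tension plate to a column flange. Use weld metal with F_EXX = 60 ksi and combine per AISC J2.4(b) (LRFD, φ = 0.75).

t_e = 0.707 × 0.75 = 0.5302 in.
R_nwl = 0.6 × 60 × 0.5302 × 12 = 229.1 kips (longitudinal, 2 welds).
R_nwt = 0.6 × 60 × 0.5302 × 6 = 114.5 kips (transverse, base value).
(i) R_nwl + R_nwt = 343.6 kips; (ii) 0.85 R_nwl + 1.5 R_nwt = 366.5 kips.
R_n = max = 366.5 kips [governs: (ii)]; φR_n = 274.9 kips.

φR_n ≈ 275 kips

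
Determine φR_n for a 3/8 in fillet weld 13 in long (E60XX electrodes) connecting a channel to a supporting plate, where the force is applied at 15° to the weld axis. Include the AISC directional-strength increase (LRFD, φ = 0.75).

E60XX → F_EXX = 60 ksi.
t_e = 0.707 × 0.375 = 0.2651 in; A_we = 0.2651 × 13 = 3.447 in².
Directional factor: 1.0 + 0.5 sin^1.5(15°) = 1.066.
F_nw = 0.6 × 60 × 1.066 = 38.37 ksi.
φR_n = 0.75 × 38.37 × 3.447 = 99.19 kip.

φR_n ≈ 99.2 kip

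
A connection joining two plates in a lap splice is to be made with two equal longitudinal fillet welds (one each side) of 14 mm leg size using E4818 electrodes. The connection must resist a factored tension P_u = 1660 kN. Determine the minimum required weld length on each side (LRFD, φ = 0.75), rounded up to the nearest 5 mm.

E48XX → F_EXX = 480 MPa.
Throat t_e = 0.707 × 14 = 9.898 mm.
φr_n = 0.75 × 0.6 × 480 × 9.898 × 10⁻³ = 2.138 kN/mm.
L_req = P_u / φr_n = 1660 / 2.138 = 776.4 mm total.
Per side: 776.4 / 2 = 388.2 mm.
Round up → use L = 390 mm on each side.

L = 390 mm on each side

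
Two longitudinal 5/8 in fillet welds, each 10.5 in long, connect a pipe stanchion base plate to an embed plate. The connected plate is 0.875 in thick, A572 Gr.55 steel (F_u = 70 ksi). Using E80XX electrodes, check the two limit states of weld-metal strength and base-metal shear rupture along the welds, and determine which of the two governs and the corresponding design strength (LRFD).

φR_n ≈ 334 kip (weld metal governs)

E80XX → F_EXX = 80 ksi.
t_e = 0.707 × 0.625 = 0.4419 in; L = 21 in.
Weld metal: φR_n = 0.75 × 0.6 × 80 × 0.4419 × 21 = 334.1 kip.
Base metal (shear rupture): φR_n = 0.75 × 0.6 × 70 × 0.875 × 21 = 578.8 kip.
Governing: weld metal.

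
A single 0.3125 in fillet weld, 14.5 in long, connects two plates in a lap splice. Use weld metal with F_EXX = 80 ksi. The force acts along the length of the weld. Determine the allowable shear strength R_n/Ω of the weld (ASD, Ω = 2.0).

R_n/Ω ≈ 76.9 kips

Effective throat t_e = 0.707 × 0.3125 = 0.2209 in.
Total length L = 14.5 in; A_we = 0.2209 × 14.5 = 3.204 in².
F_nw = 0.6 F_EXX = 0.6 × 80 = 48 ksi.
R_n = 48 × 3.204 = 153.8 kips; R_n/Ω = 153.8/2.0 = 76.89 kips.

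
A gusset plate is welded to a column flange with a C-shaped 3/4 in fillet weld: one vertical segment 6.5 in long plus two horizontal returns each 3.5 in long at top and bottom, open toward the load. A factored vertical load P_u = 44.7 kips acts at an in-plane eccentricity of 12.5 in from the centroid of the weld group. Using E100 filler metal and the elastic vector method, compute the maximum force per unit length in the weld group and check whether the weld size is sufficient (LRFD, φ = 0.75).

f_max ≈ 22.5 kip/in; adequate

E100XX → F_EXX = 100 ksi.
Total weld length L_w = 13.5 in. Treat welds as unit-width lines.
Centroid: x̄ = 2×3.5×1.75 / 13.5 = 0.9074 in from the vertical weld.
Polar moment about centroid: J = I_x + I_y = [6.5³/12 + 2×3.5×3.25²] + [6.5×0.9074² + 2(3.5³/12 + 3.5×0.8426²)] = 114.3 in³.
Direct shear f_v = P/L_w = 44.7 / 13.5 = 3.311 kip/in (vertical).
Torsion M = P·e = 44.7 × 12.5 = 558.75 kip·in.
Critical point at (x, y) = (2.593, 3.25) from centroid. f_tx = M·y/J = 15.89 kip/in; f_ty = M·x/J = 12.67 kip/in.
Resultant f_max = √[f_tx² + (f_v + f_ty)²] = √[15.89² + (3.311 + 12.67)²] = 22.54 kip/in.
Capacity per unit length: φr_n = 0.75 × 0.6 × 100 × (0.707 × 0.75) = 23.86 kip/in.
22.54 ≤ 23.86 → adequate.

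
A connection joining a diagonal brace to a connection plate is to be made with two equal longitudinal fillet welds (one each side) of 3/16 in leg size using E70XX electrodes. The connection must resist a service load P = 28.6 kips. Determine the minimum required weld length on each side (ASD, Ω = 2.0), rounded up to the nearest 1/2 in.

E70XX → F_EXX = 70 ksi.
Throat t_e = 0.707 × 0.1875 = 0.1326 in.
r_n/Ω = (0.6 × 70 × 0.1326) / 2.0 = 2.784 kip/in.
L_req = P / (r_n/Ω) = 28.6 / 2.784 = 10.27 in total.
Per side: 10.27 / 2 = 5.137 in.
Round up → use L = 5.5 in on each side.

L = 5.5 in on each side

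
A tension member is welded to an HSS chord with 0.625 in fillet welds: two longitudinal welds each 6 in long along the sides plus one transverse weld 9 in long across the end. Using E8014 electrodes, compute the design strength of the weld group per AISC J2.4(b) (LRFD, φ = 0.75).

φR_n ≈ 377 kips

E80XX → F_EXX = 80 ksi.
t_e = 0.707 × 0.625 = 0.4419 in.
R_nwl = 0.6 × 80 × 0.4419 × 12 = 254.5 kips (longitudinal, 2 welds).
R_nwt = 0.6 × 80 × 0.4419 × 9 = 190.9 kips (transverse, base value).
(i) R_nwl + R_nwt = 445.4 kips; (ii) 0.85 R_nwl + 1.5 R_nwt = 502.7 kips.
R_n = max = 502.7 kips [governs: (ii)]; φR_n = 377 kips.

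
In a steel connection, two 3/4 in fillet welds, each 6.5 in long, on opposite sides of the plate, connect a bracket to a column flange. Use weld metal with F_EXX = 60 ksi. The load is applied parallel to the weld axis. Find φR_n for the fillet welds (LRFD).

φR_n ≈ 186 kip

Effective throat t_e = 0.707 × 0.75 = 0.5302 in.
Total length L = 13 in; A_we = 0.5302 × 13 = 6.893 in².
F_nw = 0.6 F_EXX = 0.6 × 60 = 36 ksi.
φR_n = 0.75 × 36 × 6.893 = 186.1 kip.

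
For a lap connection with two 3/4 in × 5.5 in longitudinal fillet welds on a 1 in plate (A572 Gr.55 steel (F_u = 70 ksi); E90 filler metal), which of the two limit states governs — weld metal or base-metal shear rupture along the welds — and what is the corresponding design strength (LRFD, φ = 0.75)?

φR_n ≈ 236 kips (weld metal governs)

E90XX → F_EXX = 90 ksi.
t_e = 0.707 × 0.75 = 0.5302 in; L = 11 in.
Weld metal: φR_n = 0.75 × 0.6 × 90 × 0.5302 × 11 = 236.2 kips.
Base metal (shear rupture): φR_n = 0.75 × 0.6 × 70 × 1 × 11 = 346.5 kips.
Governing: weld metal.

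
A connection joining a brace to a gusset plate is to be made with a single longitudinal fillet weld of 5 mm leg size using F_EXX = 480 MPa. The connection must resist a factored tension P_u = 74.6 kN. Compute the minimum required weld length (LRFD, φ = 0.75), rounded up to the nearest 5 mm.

Throat t_e = 0.707 × 5 = 3.535 mm.
φr_n = 0.75 × 0.6 × 480 × 3.535 × 10⁻³ = 0.7636 kN/mm.
L_req = P_u / φr_n = 74.6 / 0.7636 = 97.7 mm total.
Round up → use L = 100 mm.

L = 100 mm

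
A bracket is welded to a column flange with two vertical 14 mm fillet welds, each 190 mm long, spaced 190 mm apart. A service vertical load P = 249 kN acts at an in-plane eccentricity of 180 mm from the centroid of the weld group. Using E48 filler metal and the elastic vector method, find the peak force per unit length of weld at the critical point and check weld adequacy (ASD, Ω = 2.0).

E48XX → F_EXX = 480 MPa.
Total weld length L_w = 380 mm. Treat welds as unit-width lines.
Polar moment about centroid: J = 2[d³/12 + d(b/2)²] = 2[190³/12 + 190×95²] = 4573000 mm³.
Direct shear f_v = P/L_w = 249×10³ / 380 = 655.3 N/mm (vertical).
Torsion M = P·e = 249×10³ × 180 = 44820000 N·mm.
Critical point at (x, y) = (95, 95) from centroid. f_tx = M·y/J = 931.2 N/mm; f_ty = M·x/J = 931.2 N/mm.
Resultant f_max = √[f_tx² + (f_v + f_ty)²] = √[931.2² + (655.3 + 931.2)²] = 1840 N/mm.
Capacity per unit length: r_n/Ω = (1/2.0) × 0.6 × 480 × (0.707 × 14) = 1425 N/mm.
1840 > 1425 → NOT adequate.

f_max ≈ 1840 N/mm; NOT adequate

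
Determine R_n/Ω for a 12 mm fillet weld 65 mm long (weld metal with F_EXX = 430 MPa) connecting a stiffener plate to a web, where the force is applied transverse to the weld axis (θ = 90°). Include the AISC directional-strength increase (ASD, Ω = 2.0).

t_e = 0.707 × 12 = 8.484 mm; A_we = 8.484 × 65 = 551.5 mm².
Directional factor: 1.0 + 0.5 sin^1.5(90°) = 1.5.
F_nw = 0.6 × 430 × 1.5 = 387 MPa.
R_n/Ω = (387 × 551.5) / 2.0 × 10⁻³ = 106.7 kN.

R_n/Ω ≈ 107 kN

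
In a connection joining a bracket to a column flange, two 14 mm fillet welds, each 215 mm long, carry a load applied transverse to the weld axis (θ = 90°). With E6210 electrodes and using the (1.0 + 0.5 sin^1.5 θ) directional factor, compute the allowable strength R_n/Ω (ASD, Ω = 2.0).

E62XX → F_EXX = 620 MPa.
t_e = 0.707 × 14 = 9.898 mm; A_we = 9.898 × 430 = 4256 mm².
Directional factor: 1.0 + 0.5 sin^1.5(90°) = 1.5.
F_nw = 0.6 × 620 × 1.5 = 558 MPa.
R_n/Ω = (558 × 4256) / 2.0 × 10⁻³ = 1187 kN.

R_n/Ω ≈ 1190 kN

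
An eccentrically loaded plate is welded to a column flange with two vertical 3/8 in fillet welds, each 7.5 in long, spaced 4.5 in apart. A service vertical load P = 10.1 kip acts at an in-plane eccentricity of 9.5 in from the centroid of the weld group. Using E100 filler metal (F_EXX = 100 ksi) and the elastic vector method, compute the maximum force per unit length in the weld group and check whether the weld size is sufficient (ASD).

f_max ≈ 3.27 kip/in; adequate

Total weld length L_w = 15 in. Treat welds as unit-width lines.
Polar moment about centroid: J = 2[d³/12 + d(b/2)²] = 2[7.5³/12 + 7.5×2.25²] = 146.2 in³.
Direct shear f_v = P/L_w = 10.1 / 15 = 0.6733 kip/in (vertical).
Torsion M = P·e = 10.1 × 9.5 = 95.95 kip·in.
Critical point at (x, y) = (2.25, 3.75) from centroid. f_tx = M·y/J = 2.46 kip/in; f_ty = M·x/J = 1.476 kip/in.
Resultant f_max = √[f_tx² + (f_v + f_ty)²] = √[2.46² + (0.6733 + 1.476)²] = 3.267 kip/in.
Capacity per unit length: r_n/Ω = (1/2.0) × 0.6 × 100 × (0.707 × 0.375) = 7.954 kip/in.
3.267 ≤ 7.954 → adequate.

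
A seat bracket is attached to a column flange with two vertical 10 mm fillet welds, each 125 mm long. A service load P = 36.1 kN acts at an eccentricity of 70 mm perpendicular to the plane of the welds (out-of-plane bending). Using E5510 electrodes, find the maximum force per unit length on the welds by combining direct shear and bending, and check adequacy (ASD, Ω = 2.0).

E55XX → F_EXX = 550 MPa.
L_w = 2 × 125 = 250 mm; section modulus (unit throat) S = 2 × L²/6 = 5208 mm².
Direct shear f_v = P/L_w = 36.1×10³/250 = 144.4 N/mm.
Moment M = P × e = 36.1×10³ × 70 = 2527000 N·mm; bending f_b = M/S = 485.2 N/mm.
f_max = √(f_v² + f_b²) = √(144.4² + 485.2²) = 506.2 N/mm.
r_n/Ω = (1/2.0) × 0.6 × 550 × (0.707 × 10) = 1167 N/mm → adequate.

f_max ≈ 506 N/mm; adequate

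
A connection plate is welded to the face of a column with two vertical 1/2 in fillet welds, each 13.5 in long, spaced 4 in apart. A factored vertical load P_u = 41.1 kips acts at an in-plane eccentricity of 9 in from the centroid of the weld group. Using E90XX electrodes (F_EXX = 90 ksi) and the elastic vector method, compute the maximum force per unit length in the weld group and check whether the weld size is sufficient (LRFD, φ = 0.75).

f_max ≈ 5.65 kip/in; adequate

Total weld length L_w = 27 in. Treat welds as unit-width lines.
Polar moment about centroid: J = 2[d³/12 + d(b/2)²] = 2[13.5³/12 + 13.5×2²] = 518.1 in³.
Direct shear f_v = P/L_w = 41.1 / 27 = 1.522 kip/in (vertical).
Torsion M = P·e = 41.1 × 9 = 369.9 kip·in.
Critical point at (x, y) = (2, 6.75) from centroid. f_tx = M·y/J = 4.82 kip/in; f_ty = M·x/J = 1.428 kip/in.
Resultant f_max = √[f_tx² + (f_v + f_ty)²] = √[4.82² + (1.522 + 1.428)²] = 5.651 kip/in.
Capacity per unit length: φr_n = 0.75 × 0.6 × 90 × (0.707 × 0.5) = 14.32 kip/in.
5.651 ≤ 14.32 → adequate.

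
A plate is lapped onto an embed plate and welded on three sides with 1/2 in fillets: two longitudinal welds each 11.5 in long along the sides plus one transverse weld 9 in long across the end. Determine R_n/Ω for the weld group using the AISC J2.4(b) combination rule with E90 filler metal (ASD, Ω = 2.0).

R_n/Ω ≈ 315 kip

E90XX → F_EXX = 90 ksi.
t_e = 0.707 × 0.5 = 0.3535 in.
R_nwl = 0.6 × 90 × 0.3535 × 23 = 439 kip (longitudinal, 2 welds).
R_nwt = 0.6 × 90 × 0.3535 × 9 = 171.8 kip (transverse, base value).
(i) R_nwl + R_nwt = 610.8 kip; (ii) 0.85 R_nwl + 1.5 R_nwt = 630.9 kip.
R_n = max = 630.9 kip [governs: (ii)]; R_n/Ω = 315.4 kip.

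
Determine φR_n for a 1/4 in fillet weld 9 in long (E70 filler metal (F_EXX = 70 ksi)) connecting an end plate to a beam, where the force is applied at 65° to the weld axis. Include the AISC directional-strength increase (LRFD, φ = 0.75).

φR_n ≈ 71.7 kip

t_e = 0.707 × 0.25 = 0.1767 in; A_we = 0.1767 × 9 = 1.591 in².
Directional factor: 1.0 + 0.5 sin^1.5(65°) = 1.431.
F_nw = 0.6 × 70 × 1.431 = 60.12 ksi.
φR_n = 0.75 × 60.12 × 1.591 = 71.73 kip.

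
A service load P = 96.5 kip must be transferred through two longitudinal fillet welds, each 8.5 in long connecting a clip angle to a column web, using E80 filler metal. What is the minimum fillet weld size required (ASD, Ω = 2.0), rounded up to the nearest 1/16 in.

w = 3/8 in

E80XX → F_EXX = 80 ksi.
Total weld length L = 17 in.
Required throat t_e = P × Ω / (0.6 F_EXX × L) = 96.5 × 2.0 / (0.6 × 80 × 17) = 0.2365 in.
Required leg w = t_e / 0.707 = 0.3345 in → use 3/8 in.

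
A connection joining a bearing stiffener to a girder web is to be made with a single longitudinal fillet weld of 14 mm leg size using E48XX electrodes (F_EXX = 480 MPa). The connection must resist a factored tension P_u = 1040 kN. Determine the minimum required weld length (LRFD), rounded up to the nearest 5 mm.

L = 490 mm

Throat t_e = 0.707 × 14 = 9.898 mm.
φr_n = 0.75 × 0.6 × 480 × 9.898 × 10⁻³ = 2.138 kN/mm.
L_req = P_u / φr_n = 1040 / 2.138 = 486.4 mm total.
Round up → use L = 490 mm.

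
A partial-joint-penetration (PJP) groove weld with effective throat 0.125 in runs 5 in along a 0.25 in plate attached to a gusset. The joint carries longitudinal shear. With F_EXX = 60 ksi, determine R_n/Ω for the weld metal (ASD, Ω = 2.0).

R_n/Ω ≈ 11.2 kips

Effective throat (given) t_e = 0.125 in.
A_we = 0.125 × 5 = 0.625 in².
F_nw = 0.6 F_EXX = 36 ksi.
R_n/Ω = (36 × 0.625) / 2.0 = 11.25 kips.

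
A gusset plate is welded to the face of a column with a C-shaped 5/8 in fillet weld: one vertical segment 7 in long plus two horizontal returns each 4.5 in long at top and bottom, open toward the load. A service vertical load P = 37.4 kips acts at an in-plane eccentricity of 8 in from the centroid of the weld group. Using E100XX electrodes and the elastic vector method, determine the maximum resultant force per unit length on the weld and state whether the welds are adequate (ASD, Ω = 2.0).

E100XX → F_EXX = 100 ksi.
Total weld length L_w = 16 in. Treat welds as unit-width lines.
Centroid: x̄ = 2×4.5×2.25 / 16 = 1.266 in from the vertical weld.
Polar moment about centroid: J = I_x + I_y = [7³/12 + 2×4.5×3.5²] + [7×1.266² + 2(4.5³/12 + 4.5×0.9844²)] = 174 in³.
Direct shear f_v = P/L_w = 37.4 / 16 = 2.337 kip/in (vertical).
Torsion M = P·e = 37.4 × 8 = 299.2 kip·in.
Critical point at (x, y) = (3.234, 3.5) from centroid. f_tx = M·y/J = 6.02 kip/in; f_ty = M·x/J = 5.563 kip/in.
Resultant f_max = √[f_tx² + (f_v + f_ty)²] = √[6.02² + (2.337 + 5.563)²] = 9.933 kip/in.
Capacity per unit length: r_n/Ω = (1/2.0) × 0.6 × 100 × (0.707 × 0.625) = 13.26 kip/in.
9.933 ≤ 13.26 → adequate.

f_max ≈ 9.93 kip/in; adequate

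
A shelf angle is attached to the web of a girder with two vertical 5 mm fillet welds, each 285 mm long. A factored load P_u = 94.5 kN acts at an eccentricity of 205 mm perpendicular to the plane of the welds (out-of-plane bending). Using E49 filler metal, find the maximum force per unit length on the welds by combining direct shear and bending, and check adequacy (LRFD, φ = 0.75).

f_max ≈ 734 N/mm; adequate

E49XX → F_EXX = 490 MPa.
L_w = 2 × 285 = 570 mm; section modulus (unit throat) S = 2 × L²/6 = 27080 mm².
Direct shear f_v = P/L_w = 94.5×10³/570 = 165.8 N/mm.
Moment M = P × e = 94.5×10³ × 205 = 19372000 N·mm; bending f_b = M/S = 715.5 N/mm.
f_max = √(f_v² + f_b²) = √(165.8² + 715.5²) = 734.5 N/mm.
φr_n = 0.75 × 0.6 × 490 × (0.707 × 5) = 779.5 N/mm → adequate.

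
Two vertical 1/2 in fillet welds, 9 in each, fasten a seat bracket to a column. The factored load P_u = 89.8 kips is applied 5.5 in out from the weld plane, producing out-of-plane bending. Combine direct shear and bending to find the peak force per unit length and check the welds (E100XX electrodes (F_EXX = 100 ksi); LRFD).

L_w = 2 × 9 = 18 in; section modulus (unit throat) S = 2 × L²/6 = 27 in².
Direct shear f_v = P/L_w = 89.8/18 = 4.989 kip/in.
Moment M = P × e = 89.8 × 5.5 = 493.9 kip·in; bending f_b = M/S = 18.29 kip/in.
f_max = √(f_v² + f_b²) = √(4.989² + 18.29²) = 18.96 kip/in.
φr_n = 0.75 × 0.6 × 100 × (0.707 × 0.5) = 15.91 kip/in → NOT adequate.

f_max ≈ 19 kip/in; NOT adequate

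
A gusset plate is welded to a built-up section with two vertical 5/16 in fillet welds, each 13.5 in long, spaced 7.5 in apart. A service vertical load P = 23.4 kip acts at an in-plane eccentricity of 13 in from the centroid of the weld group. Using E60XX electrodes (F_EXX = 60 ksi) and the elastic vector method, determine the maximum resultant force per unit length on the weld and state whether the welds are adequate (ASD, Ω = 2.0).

Total weld length L_w = 27 in. Treat welds as unit-width lines.
Polar moment about centroid: J = 2[d³/12 + d(b/2)²] = 2[13.5³/12 + 13.5×3.75²] = 789.8 in³.
Direct shear f_v = P/L_w = 23.4 / 27 = 0.8667 kip/in (vertical).
Torsion M = P·e = 23.4 × 13 = 304.2 kip·in.
Critical point at (x, y) = (3.75, 6.75) from centroid. f_tx = M·y/J = 2.6 kip/in; f_ty = M·x/J = 1.444 kip/in.
Resultant f_max = √[f_tx² + (f_v + f_ty)²] = √[2.6² + (0.8667 + 1.444)²] = 3.479 kip/in.
Capacity per unit length: r_n/Ω = (1/2.0) × 0.6 × 60 × (0.707 × 0.3125) = 3.977 kip/in.
3.479 ≤ 3.977 → adequate.

f_max ≈ 3.48 kip/in; adequate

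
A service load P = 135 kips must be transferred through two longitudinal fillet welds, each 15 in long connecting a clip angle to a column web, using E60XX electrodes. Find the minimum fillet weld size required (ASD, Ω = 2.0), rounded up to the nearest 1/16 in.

E60XX → F_EXX = 60 ksi.
Total weld length L = 30 in.
Required throat t_e = P × Ω / (0.6 F_EXX × L) = 135 × 2.0 / (0.6 × 60 × 30) = 0.25 in.
Required leg w = t_e / 0.707 = 0.3536 in → use 3/8 in.

w = 3/8 in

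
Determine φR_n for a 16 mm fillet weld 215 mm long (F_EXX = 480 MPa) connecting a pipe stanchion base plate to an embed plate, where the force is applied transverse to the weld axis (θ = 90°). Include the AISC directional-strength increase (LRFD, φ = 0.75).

t_e = 0.707 × 16 = 11.31 mm; A_we = 11.31 × 215 = 2432 mm².
Directional factor: 1.0 + 0.5 sin^1.5(90°) = 1.5.
F_nw = 0.6 × 480 × 1.5 = 432 MPa.
φR_n = 0.75 × 432 × 2432 × 10⁻³ = 788 kN.

φR_n ≈ 788 kN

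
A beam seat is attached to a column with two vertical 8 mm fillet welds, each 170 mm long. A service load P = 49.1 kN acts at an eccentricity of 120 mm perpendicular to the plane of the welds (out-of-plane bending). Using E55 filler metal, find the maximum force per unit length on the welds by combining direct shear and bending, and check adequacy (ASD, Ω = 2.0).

E55XX → F_EXX = 550 MPa.
L_w = 2 × 170 = 340 mm; section modulus (unit throat) S = 2 × L²/6 = 9633 mm².
Direct shear f_v = P/L_w = 49.1×10³/340 = 144.4 N/mm.
Moment M = P × e = 49.1×10³ × 120 = 5892000 N·mm; bending f_b = M/S = 611.6 N/mm.
f_max = √(f_v² + f_b²) = √(144.4² + 611.6²) = 628.4 N/mm.
r_n/Ω = (1/2.0) × 0.6 × 550 × (0.707 × 8) = 933.2 N/mm → adequate.

f_max ≈ 628 N/mm; adequate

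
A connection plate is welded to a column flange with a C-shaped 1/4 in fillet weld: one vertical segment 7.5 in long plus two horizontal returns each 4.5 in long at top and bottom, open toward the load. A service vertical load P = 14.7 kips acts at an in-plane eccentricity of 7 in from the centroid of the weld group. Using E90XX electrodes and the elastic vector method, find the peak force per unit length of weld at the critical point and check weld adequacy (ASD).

f_max ≈ 3.25 kip/in; adequate

E90XX → F_EXX = 90 ksi.
Total weld length L_w = 16.5 in. Treat welds as unit-width lines.
Centroid: x̄ = 2×4.5×2.25 / 16.5 = 1.227 in from the vertical weld.
Polar moment about centroid: J = I_x + I_y = [7.5³/12 + 2×4.5×3.75²] + [7.5×1.227² + 2(4.5³/12 + 4.5×1.023²)] = 197.6 in³.
Direct shear f_v = P/L_w = 14.7 / 16.5 = 0.8909 kip/in (vertical).
Torsion M = P·e = 14.7 × 7 = 102.9 kip·in.
Critical point at (x, y) = (3.273, 3.75) from centroid. f_tx = M·y/J = 1.953 kip/in; f_ty = M·x/J = 1.704 kip/in.
Resultant f_max = √[f_tx² + (f_v + f_ty)²] = √[1.953² + (0.8909 + 1.704)²] = 3.248 kip/in.
Capacity per unit length: r_n/Ω = (1/2.0) × 0.6 × 90 × (0.707 × 0.25) = 4.772 kip/in.
3.248 ≤ 4.772 → adequate.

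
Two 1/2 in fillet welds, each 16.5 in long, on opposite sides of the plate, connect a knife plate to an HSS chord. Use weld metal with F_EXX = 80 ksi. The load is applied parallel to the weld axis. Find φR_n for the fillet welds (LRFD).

Effective throat t_e = 0.707 × 0.5 = 0.3535 in.
Total length L = 33 in; A_we = 0.3535 × 33 = 11.67 in².
F_nw = 0.6 F_EXX = 0.6 × 80 = 48 ksi.
φR_n = 0.75 × 48 × 11.67 = 420 kip.

φR_n ≈ 420 kip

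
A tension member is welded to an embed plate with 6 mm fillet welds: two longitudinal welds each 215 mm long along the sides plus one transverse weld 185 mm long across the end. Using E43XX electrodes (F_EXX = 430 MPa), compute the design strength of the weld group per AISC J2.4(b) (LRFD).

φR_n ≈ 528 kN

t_e = 0.707 × 6 = 4.242 mm.
R_nwl = 0.6 × 430 × 4.242 × 430 × 10⁻³ = 470.6 kN (longitudinal, 2 welds).
R_nwt = 0.6 × 430 × 4.242 × 185 × 10⁻³ = 202.5 kN (transverse, base value).
(i) R_nwl + R_nwt = 673.1 kN; (ii) 0.85 R_nwl + 1.5 R_nwt = 703.7 kN.
R_n = max = 703.7 kN [governs: (ii)]; φR_n = 527.8 kN.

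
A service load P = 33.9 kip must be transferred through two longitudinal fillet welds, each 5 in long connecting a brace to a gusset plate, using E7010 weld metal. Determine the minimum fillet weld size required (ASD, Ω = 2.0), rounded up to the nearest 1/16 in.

E70XX → F_EXX = 70 ksi.
Total weld length L = 10 in.
Required throat t_e = P × Ω / (0.6 F_EXX × L) = 33.9 × 2.0 / (0.6 × 70 × 10) = 0.1614 in.
Required leg w = t_e / 0.707 = 0.2283 in → use 1/4 in.

w = 1/4 in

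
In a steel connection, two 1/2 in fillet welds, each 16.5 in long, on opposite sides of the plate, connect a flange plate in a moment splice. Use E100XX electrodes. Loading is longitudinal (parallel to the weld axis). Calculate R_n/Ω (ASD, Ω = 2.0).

R_n/Ω ≈ 350 kips

E100XX → F_EXX = 100 ksi.
Effective throat t_e = 0.707 × 0.5 = 0.3535 in.
Total length L = 33 in; A_we = 0.3535 × 33 = 11.67 in².
F_nw = 0.6 F_EXX = 0.6 × 100 = 60 ksi.
R_n = 60 × 11.67 = 699.9 kips; R_n/Ω = 699.9/2.0 = 350 kips.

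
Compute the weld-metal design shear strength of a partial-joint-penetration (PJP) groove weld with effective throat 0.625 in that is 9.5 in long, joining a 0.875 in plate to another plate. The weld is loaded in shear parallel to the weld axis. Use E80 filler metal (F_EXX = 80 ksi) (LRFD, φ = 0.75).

Effective throat (given) t_e = 0.625 in.
A_we = 0.625 × 9.5 = 5.938 in².
F_nw = 0.6 F_EXX = 48 ksi.
φR_n = 0.75 × 48 × 5.938 = 213.8 kip.

φR_n ≈ 214 kip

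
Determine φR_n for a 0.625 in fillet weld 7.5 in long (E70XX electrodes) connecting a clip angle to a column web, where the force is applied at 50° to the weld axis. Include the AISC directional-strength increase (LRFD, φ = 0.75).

E70XX → F_EXX = 70 ksi.
t_e = 0.707 × 0.625 = 0.4419 in; A_we = 0.4419 × 7.5 = 3.314 in².
Directional factor: 1.0 + 0.5 sin^1.5(50°) = 1.335.
F_nw = 0.6 × 70 × 1.335 = 56.08 ksi.
φR_n = 0.75 × 56.08 × 3.314 = 139.4 kip.

φR_n ≈ 139 kip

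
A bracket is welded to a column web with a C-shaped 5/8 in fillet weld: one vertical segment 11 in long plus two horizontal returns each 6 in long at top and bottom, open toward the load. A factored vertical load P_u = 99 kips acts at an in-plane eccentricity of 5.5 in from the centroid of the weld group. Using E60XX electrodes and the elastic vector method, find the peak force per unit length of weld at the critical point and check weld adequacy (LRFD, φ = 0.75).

E60XX → F_EXX = 60 ksi.
Total weld length L_w = 23 in. Treat welds as unit-width lines.
Centroid: x̄ = 2×6×3 / 23 = 1.565 in from the vertical weld.
Polar moment about centroid: J = I_x + I_y = [11³/12 + 2×6×5.5²] + [11×1.565² + 2(6³/12 + 6×1.435²)] = 561.6 in³.
Direct shear f_v = P/L_w = 99 / 23 = 4.304 kip/in (vertical).
Torsion M = P·e = 99 × 5.5 = 544.5 kip·in.
Critical point at (x, y) = (4.435, 5.5) from centroid. f_tx = M·y/J = 5.333 kip/in; f_ty = M·x/J = 4.3 kip/in.
Resultant f_max = √[f_tx² + (f_v + f_ty)²] = √[5.333² + (4.304 + 4.3)²] = 10.12 kip/in.
Capacity per unit length: φr_n = 0.75 × 0.6 × 60 × (0.707 × 0.625) = 11.93 kip/in.
10.12 ≤ 11.93 → adequate.

f_max ≈ 10.1 kip/in; adequate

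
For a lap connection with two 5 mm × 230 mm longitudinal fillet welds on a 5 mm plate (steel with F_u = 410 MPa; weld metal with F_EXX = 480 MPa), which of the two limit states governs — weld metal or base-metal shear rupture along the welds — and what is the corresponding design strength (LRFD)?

t_e = 0.707 × 5 = 3.535 mm; L = 460 mm.
Weld metal: φR_n = 0.75 × 0.6 × 480 × 3.535 × 460 × 10⁻³ = 351.2 kN.
Base metal (shear rupture): φR_n = 0.75 × 0.6 × 410 × 5 × 460 × 10⁻³ = 424.4 kN.
Governing: weld metal.

φR_n ≈ 351 kN (weld metal governs)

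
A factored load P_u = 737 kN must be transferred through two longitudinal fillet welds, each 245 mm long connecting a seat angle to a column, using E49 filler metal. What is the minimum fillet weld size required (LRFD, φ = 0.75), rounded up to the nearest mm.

w = 10 mm

E49XX → F_EXX = 490 MPa.
Total weld length L = 490 mm.
Required throat t_e = P_u / (φ × 0.6 F_EXX × L) = 737 / (0.75 × 0.6 × 490 × 490 × 10⁻³) = 6.821 mm.
Required leg w = t_e / 0.707 = 9.648 mm → use 10 mm.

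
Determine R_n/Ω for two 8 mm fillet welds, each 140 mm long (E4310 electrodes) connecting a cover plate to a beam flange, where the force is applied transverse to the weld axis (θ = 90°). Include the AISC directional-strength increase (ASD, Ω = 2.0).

R_n/Ω ≈ 306 kN

E43XX → F_EXX = 430 MPa.
t_e = 0.707 × 8 = 5.656 mm; A_we = 5.656 × 280 = 1584 mm².
Directional factor: 1.0 + 0.5 sin^1.5(90°) = 1.5.
F_nw = 0.6 × 430 × 1.5 = 387 MPa.
R_n/Ω = (387 × 1584) / 2.0 × 10⁻³ = 306.4 kN.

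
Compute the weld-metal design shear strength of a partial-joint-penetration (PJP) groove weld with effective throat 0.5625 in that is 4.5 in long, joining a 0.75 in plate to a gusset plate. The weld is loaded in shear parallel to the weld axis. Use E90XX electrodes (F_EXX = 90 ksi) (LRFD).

φR_n ≈ 103 kips

Effective throat (given) t_e = 0.5625 in.
A_we = 0.5625 × 4.5 = 2.531 in².
F_nw = 0.6 F_EXX = 54 ksi.
φR_n = 0.75 × 54 × 2.531 = 102.5 kips.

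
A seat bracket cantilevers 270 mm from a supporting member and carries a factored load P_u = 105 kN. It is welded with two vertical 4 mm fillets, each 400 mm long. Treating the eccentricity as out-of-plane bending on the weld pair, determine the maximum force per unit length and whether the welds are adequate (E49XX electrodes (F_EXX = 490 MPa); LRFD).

f_max ≈ 548 N/mm; adequate

L_w = 2 × 400 = 800 mm; section modulus (unit throat) S = 2 × L²/6 = 53330 mm².
Direct shear f_v = P/L_w = 105×10³/800 = 131.2 N/mm.
Moment M = P × e = 105×10³ × 270 = 28350000 N·mm; bending f_b = M/S = 531.6 N/mm.
f_max = √(f_v² + f_b²) = √(131.2² + 531.6²) = 547.5 N/mm.
φr_n = 0.75 × 0.6 × 490 × (0.707 × 4) = 623.6 N/mm → adequate.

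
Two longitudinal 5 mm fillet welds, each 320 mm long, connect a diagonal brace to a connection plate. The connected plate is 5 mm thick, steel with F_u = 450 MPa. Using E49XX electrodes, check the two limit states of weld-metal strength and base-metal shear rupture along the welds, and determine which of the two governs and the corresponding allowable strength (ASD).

R_n/Ω ≈ 333 kN (weld metal governs)

E49XX → F_EXX = 490 MPa.
t_e = 0.707 × 5 = 3.535 mm; L = 640 mm.
Weld metal: R_n/Ω = (1/2.0) × 0.6 × 490 × 3.535 × 640 × 10⁻³ = 332.6 kN.
Base metal (shear rupture): R_n/Ω = (1/2.0) × 0.6 × 450 × 5 × 640 × 10⁻³ = 432 kN.
Governing: weld metal.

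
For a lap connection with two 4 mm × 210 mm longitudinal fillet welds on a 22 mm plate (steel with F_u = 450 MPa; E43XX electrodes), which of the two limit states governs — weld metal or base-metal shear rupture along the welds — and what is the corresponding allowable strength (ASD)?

R_n/Ω ≈ 153 kN (weld metal governs)

E43XX → F_EXX = 430 MPa.
t_e = 0.707 × 4 = 2.828 mm; L = 420 mm.
Weld metal: R_n/Ω = (1/2.0) × 0.6 × 430 × 2.828 × 420 × 10⁻³ = 153.2 kN.
Base metal (shear rupture): R_n/Ω = (1/2.0) × 0.6 × 450 × 22 × 420 × 10⁻³ = 1247 kN.
Governing: weld metal.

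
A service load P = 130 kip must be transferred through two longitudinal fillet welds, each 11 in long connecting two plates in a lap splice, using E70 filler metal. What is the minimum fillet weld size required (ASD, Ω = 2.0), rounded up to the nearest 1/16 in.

w = 7/16 in

E70XX → F_EXX = 70 ksi.
Total weld length L = 22 in.
Required throat t_e = P × Ω / (0.6 F_EXX × L) = 130 × 2.0 / (0.6 × 70 × 22) = 0.2814 in.
Required leg w = t_e / 0.707 = 0.398 in → use 7/16 in.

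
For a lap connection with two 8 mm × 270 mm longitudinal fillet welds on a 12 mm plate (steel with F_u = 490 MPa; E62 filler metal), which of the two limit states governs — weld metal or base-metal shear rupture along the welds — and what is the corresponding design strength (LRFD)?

φR_n ≈ 852 kN (weld metal governs)

E62XX → F_EXX = 620 MPa.
t_e = 0.707 × 8 = 5.656 mm; L = 540 mm.
Weld metal: φR_n = 0.75 × 0.6 × 620 × 5.656 × 540 × 10⁻³ = 852.1 kN.
Base metal (shear rupture): φR_n = 0.75 × 0.6 × 490 × 12 × 540 × 10⁻³ = 1429 kN.
Governing: weld metal.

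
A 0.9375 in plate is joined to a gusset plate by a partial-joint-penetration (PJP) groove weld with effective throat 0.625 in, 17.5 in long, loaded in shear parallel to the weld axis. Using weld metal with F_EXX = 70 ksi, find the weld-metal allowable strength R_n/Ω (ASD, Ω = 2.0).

Effective throat (given) t_e = 0.625 in.
A_we = 0.625 × 17.5 = 10.94 in².
F_nw = 0.6 F_EXX = 42 ksi.
R_n/Ω = (42 × 10.94) / 2.0 = 229.7 kips.

R_n/Ω ≈ 230 kips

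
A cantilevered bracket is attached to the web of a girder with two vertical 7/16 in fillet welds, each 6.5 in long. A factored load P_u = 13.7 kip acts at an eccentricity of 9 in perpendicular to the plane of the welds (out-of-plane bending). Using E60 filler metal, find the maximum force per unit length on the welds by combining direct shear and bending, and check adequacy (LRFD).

E60XX → F_EXX = 60 ksi.
L_w = 2 × 6.5 = 13 in; section modulus (unit throat) S = 2 × L²/6 = 14.08 in².
Direct shear f_v = P/L_w = 13.7/13 = 1.054 kip/in.
Moment M = P × e = 13.7 × 9 = 123.3 kip·in; bending f_b = M/S = 8.755 kip/in.
f_max = √(f_v² + f_b²) = √(1.054² + 8.755²) = 8.818 kip/in.
φr_n = 0.75 × 0.6 × 60 × (0.707 × 0.4375) = 8.351 kip/in → NOT adequate.

f_max ≈ 8.82 kip/in; NOT adequate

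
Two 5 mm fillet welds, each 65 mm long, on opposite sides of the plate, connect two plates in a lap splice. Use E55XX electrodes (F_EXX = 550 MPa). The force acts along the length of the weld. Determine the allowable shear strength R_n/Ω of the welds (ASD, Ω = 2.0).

R_n/Ω ≈ 75.8 kN

Effective throat t_e = 0.707 × 5 = 3.535 mm.
Total length L = 130 mm; A_we = 3.535 × 130 = 459.5 mm².
F_nw = 0.6 F_EXX = 0.6 × 550 = 330 MPa.
R_n = 330 × 459.5 × 10⁻³ = 151.7 kN; R_n/Ω = 151.7/2.0 = 75.83 kN.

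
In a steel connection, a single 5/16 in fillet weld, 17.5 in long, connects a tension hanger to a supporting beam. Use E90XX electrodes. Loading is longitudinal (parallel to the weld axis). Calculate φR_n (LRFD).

E90XX → F_EXX = 90 ksi.
Effective throat t_e = 0.707 × 0.3125 = 0.2209 in.
Total length L = 17.5 in; A_we = 0.2209 × 17.5 = 3.866 in².
F_nw = 0.6 F_EXX = 0.6 × 90 = 54 ksi.
φR_n = 0.75 × 54 × 3.866 = 156.6 kip.

φR_n ≈ 157 kip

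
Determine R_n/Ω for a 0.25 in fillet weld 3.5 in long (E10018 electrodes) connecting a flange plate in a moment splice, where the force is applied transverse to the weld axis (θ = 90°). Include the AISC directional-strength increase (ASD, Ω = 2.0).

E100XX → F_EXX = 100 ksi.
t_e = 0.707 × 0.25 = 0.1767 in; A_we = 0.1767 × 3.5 = 0.6186 in².
Directional factor: 1.0 + 0.5 sin^1.5(90°) = 1.5.
F_nw = 0.6 × 100 × 1.5 = 90 ksi.
R_n/Ω = (90 × 0.6186) / 2.0 = 27.84 kips.

R_n/Ω ≈ 27.8 kips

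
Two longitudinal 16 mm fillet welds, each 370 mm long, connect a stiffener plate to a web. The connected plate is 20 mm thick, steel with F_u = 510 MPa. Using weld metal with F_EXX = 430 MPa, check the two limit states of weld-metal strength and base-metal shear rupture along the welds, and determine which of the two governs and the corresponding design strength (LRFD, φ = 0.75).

φR_n ≈ 1620 kN (weld metal governs)

t_e = 0.707 × 16 = 11.31 mm; L = 740 mm.
Weld metal: φR_n = 0.75 × 0.6 × 430 × 11.31 × 740 × 10⁻³ = 1620 kN.
Base metal (shear rupture): φR_n = 0.75 × 0.6 × 510 × 20 × 740 × 10⁻³ = 3397 kN.
Governing: weld metal.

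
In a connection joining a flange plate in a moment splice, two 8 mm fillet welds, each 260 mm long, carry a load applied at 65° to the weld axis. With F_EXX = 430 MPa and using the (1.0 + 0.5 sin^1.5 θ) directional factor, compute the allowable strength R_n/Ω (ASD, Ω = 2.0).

t_e = 0.707 × 8 = 5.656 mm; A_we = 5.656 × 520 = 2941 mm².
Directional factor: 1.0 + 0.5 sin^1.5(65°) = 1.431.
F_nw = 0.6 × 430 × 1.431 = 369.3 MPa.
R_n/Ω = (369.3 × 2941) / 2.0 × 10⁻³ = 543.1 kN.

R_n/Ω ≈ 543 kN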